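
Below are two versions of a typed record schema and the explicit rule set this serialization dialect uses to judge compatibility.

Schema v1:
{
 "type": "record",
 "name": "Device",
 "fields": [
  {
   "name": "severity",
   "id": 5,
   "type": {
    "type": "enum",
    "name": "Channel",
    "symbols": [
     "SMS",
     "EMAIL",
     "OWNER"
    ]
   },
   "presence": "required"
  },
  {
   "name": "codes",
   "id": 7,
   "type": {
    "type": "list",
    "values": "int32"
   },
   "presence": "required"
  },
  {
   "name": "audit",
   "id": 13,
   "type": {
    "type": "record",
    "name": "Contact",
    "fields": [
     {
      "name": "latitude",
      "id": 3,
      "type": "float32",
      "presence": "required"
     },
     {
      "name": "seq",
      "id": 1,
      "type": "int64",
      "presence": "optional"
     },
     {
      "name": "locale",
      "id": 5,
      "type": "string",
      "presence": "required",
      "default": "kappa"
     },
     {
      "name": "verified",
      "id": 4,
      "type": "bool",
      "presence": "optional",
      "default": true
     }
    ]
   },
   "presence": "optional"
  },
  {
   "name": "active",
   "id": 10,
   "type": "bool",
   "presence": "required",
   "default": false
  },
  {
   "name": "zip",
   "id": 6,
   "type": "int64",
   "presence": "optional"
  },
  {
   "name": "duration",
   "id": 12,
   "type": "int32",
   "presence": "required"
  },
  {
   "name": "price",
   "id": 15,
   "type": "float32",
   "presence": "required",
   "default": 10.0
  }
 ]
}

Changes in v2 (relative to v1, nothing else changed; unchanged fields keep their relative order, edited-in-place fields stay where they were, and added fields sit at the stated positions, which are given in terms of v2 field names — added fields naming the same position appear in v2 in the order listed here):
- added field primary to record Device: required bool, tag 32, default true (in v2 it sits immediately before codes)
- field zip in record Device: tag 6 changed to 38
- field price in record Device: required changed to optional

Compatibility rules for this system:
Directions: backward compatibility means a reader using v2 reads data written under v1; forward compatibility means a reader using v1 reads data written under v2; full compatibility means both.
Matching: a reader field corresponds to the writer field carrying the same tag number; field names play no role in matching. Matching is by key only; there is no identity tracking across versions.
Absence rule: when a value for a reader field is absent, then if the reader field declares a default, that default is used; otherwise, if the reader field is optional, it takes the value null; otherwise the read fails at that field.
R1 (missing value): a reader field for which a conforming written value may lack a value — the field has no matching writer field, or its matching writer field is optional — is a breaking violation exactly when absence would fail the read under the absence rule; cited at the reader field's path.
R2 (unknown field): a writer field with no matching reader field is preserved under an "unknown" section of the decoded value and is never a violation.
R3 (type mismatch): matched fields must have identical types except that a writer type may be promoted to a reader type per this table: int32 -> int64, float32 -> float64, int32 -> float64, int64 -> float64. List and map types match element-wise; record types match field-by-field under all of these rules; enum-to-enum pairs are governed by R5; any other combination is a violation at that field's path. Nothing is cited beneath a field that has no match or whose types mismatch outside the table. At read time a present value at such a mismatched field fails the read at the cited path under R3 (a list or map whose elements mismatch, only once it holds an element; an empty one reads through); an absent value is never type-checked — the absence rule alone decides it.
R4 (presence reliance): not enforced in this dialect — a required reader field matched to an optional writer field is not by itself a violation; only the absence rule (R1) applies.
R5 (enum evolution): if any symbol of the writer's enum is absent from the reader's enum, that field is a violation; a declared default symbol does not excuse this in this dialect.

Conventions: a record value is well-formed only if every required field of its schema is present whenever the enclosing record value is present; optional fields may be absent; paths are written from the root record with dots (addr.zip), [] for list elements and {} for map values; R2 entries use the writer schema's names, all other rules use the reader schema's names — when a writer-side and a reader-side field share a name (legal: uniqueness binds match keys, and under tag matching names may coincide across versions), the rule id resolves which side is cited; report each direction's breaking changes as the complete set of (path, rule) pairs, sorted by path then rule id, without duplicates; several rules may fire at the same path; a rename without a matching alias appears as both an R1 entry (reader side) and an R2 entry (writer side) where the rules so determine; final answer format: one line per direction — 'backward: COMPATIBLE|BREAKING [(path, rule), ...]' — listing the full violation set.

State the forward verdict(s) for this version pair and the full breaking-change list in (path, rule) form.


forward: COMPATIBLE []

in Device below, arrows point writer -> reader
forward for Device (reader v1, writer v2):
  severity: paired with writer severity (Channel -> Channel; writer required)
  codes: paired with writer codes (list<int32> -> list<int32>; writer required)
  audit: paired with writer audit (Contact -> Contact; writer optional)
  active: paired with writer active (bool -> bool; writer required)
  zip has no writer counterpart
  duration: paired with writer duration (int32 -> int32; writer required)
  price: paired with writer price (float32 -> float32; writer optional)
  writer field primary has no reader counterpart
  writer field zip has no reader counterpart
  audit.latitude: paired with writer audit.latitude (float32 -> float32; writer required)
  audit.seq: paired with writer audit.seq (int64 -> int64; writer optional)
  audit.locale: paired with writer audit.locale (string -> string; writer required)
  audit.verified: paired with writer audit.verified (bool -> bool; writer optional)
  => forward verdict for Device: COMPATIBLE, no violations
ruling out the remaining Device differences:
  added field primary to record Device: required bool, tag 32, default true (in v2 it sits immediately before codes) -> no rule fires on it in Device's dialect; the asked verdict holds
  field zip in record Device: tag 6 changed to 38 -> no rule fires on it in Device's dialect; the asked verdict holds
  field price in record Device: required changed to optional -> no rule fires on it in Device's dialect; the asked verdict holds


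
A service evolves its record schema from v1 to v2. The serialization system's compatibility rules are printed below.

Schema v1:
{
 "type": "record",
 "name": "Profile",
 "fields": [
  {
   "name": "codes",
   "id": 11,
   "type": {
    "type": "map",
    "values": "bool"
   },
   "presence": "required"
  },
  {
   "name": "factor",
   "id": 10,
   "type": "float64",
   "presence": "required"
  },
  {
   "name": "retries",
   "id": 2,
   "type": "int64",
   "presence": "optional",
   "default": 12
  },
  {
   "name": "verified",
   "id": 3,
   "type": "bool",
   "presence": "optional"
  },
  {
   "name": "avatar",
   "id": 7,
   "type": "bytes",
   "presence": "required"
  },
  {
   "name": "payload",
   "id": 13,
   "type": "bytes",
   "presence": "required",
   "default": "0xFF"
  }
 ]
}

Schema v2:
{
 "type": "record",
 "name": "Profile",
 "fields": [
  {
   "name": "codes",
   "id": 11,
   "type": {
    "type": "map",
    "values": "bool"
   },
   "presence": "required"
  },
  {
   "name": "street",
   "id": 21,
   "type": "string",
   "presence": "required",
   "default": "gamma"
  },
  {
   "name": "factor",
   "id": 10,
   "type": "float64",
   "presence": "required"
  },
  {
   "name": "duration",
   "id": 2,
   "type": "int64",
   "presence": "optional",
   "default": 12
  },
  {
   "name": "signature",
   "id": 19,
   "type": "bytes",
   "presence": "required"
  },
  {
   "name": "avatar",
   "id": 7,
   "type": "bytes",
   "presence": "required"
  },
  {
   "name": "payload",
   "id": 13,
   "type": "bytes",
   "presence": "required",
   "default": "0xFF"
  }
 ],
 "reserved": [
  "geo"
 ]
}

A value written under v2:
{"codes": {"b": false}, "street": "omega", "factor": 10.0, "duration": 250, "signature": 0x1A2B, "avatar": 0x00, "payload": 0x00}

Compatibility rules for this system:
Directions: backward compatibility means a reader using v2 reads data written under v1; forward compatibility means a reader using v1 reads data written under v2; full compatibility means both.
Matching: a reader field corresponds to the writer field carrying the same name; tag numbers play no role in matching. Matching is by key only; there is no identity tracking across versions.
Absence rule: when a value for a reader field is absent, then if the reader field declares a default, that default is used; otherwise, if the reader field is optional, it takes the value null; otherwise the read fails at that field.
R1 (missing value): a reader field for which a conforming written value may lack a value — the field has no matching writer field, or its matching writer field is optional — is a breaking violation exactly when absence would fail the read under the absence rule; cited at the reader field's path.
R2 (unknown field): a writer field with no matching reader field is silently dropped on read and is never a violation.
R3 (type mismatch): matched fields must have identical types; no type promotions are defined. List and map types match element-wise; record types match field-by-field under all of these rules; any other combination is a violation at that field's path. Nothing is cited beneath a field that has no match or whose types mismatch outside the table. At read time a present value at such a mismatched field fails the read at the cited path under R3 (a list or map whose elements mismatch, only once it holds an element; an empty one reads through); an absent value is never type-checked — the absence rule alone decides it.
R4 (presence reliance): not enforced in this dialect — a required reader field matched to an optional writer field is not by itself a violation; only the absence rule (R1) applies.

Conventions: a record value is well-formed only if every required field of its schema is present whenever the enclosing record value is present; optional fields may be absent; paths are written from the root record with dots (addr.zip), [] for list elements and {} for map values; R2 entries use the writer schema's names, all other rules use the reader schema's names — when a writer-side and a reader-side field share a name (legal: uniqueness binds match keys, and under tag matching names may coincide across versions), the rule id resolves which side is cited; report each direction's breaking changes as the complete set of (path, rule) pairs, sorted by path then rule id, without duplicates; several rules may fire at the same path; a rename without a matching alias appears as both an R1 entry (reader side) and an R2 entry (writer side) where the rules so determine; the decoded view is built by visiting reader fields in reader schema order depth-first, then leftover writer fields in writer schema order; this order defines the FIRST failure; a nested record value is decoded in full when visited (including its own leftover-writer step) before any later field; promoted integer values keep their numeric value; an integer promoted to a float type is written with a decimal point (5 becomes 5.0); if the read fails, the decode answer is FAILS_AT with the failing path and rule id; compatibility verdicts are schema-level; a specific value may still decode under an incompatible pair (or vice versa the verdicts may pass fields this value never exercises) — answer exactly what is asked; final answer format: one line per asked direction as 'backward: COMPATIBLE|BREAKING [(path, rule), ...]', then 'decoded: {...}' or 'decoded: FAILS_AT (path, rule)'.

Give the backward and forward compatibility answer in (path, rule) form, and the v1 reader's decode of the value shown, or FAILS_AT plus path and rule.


the writer's type comes first in each Profile pair
backward analysis of Profile with v2 as reader and v1 as writer:
  writer required, map<string, bool> -> map<string, bool>: reader codes maps from writer codes
  street: no writer-side match
  writer required, float64 -> float64: reader factor maps from writer factor
  duration: no writer-side match
  signature: no writer-side match
  writer required, bytes -> bytes: reader avatar maps from writer avatar
  writer required, bytes -> bytes: reader payload maps from writer payload
  writer field retries has no reader counterpart
  writer field verified has no reader counterpart
  breaking: (signature, R1)
  => backward: BREAKING (1)
forward analysis of Profile with v1 as reader and v2 as writer:
  writer required, map<string, bool> -> map<string, bool>: reader codes maps from writer codes
  writer required, float64 -> float64: reader factor maps from writer factor
  retries: no writer-side match
  verified: no writer-side match
  writer required, bytes -> bytes: reader avatar maps from writer avatar
  writer required, bytes -> bytes: reader payload maps from writer payload
  writer field street has no reader counterpart
  writer field duration has no reader counterpart
  writer field signature has no reader counterpart
  => forward verdict for Profile: COMPATIBLE, no violations
migrating the Profile value to v1:
  codes := {"b": false}
  factor := 10.0
  retries := 12 (absent -> default)
  verified := null (absent, optional -> null)
  avatar := 0x00
  payload := 0x00
  writer street: unknown -> dropped
  writer duration: unknown -> dropped
  writer signature: unknown -> dropped
  => decoded: {"codes": {"b": false}, "factor": 10.0, "retries": 12, "verified": null, "avatar": 0x00, "payload": 0x00}

backward: BREAKING [(signature, R1)]; forward: COMPATIBLE []; decoded: {"codes": {"b": false}, "factor": 10.0, "retries": 12, "verified": null, "avatar": 0x00, "payload": 0x00}


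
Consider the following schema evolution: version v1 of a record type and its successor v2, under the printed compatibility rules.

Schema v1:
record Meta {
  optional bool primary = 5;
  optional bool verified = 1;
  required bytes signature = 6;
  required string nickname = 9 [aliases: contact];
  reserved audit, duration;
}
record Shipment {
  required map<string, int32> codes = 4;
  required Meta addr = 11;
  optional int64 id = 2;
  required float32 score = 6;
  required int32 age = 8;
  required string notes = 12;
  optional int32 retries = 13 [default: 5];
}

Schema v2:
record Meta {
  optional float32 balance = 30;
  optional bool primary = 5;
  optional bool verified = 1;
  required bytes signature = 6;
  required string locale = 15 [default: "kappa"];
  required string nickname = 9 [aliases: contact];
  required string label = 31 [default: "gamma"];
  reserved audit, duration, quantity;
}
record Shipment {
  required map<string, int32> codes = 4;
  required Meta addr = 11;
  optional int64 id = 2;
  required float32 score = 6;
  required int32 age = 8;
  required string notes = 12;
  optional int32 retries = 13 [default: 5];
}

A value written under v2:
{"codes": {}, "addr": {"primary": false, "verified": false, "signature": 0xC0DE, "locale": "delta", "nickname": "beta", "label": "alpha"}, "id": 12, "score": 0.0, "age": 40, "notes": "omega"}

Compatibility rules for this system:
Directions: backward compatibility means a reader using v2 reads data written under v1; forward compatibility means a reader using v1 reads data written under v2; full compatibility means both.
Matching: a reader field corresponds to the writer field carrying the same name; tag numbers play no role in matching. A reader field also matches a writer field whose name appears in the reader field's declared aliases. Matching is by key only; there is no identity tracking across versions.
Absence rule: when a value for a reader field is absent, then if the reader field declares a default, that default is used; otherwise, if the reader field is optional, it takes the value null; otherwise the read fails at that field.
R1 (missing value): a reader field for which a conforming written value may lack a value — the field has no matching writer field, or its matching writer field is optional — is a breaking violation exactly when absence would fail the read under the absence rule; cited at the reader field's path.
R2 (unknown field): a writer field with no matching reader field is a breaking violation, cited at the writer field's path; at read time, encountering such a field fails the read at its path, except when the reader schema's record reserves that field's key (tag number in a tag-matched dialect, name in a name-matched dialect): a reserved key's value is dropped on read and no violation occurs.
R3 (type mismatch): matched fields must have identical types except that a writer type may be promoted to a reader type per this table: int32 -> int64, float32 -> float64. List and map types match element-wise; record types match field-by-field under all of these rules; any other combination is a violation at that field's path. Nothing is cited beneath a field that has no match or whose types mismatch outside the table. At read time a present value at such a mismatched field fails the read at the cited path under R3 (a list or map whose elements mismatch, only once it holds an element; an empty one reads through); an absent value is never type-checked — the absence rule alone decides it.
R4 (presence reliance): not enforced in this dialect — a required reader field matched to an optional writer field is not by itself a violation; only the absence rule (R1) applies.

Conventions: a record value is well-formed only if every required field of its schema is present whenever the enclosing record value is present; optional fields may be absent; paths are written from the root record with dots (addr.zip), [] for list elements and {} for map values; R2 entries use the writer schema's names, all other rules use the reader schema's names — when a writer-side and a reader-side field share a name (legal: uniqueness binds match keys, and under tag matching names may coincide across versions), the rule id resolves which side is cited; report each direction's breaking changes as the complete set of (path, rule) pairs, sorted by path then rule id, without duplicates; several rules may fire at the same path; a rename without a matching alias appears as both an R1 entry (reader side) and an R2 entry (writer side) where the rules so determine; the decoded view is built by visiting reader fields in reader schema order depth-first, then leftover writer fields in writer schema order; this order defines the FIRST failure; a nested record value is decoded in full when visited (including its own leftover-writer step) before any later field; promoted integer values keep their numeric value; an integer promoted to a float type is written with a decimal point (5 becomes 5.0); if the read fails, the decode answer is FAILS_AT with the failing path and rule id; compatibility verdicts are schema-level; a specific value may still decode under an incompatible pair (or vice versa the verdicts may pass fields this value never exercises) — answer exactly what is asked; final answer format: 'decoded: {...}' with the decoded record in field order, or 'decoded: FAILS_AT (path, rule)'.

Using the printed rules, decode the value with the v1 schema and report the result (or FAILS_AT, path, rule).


decoded: FAILS_AT (addr.locale, R2)

arrows below run writer -> reader for Shipment
decode (reader v1):
  codes := {}
  addr.primary := false
  addr.verified := false
  addr.signature := 0xC0DE
  addr.nickname := "beta"
  read fails at addr.locale under R2 (unknown field)
  => FAILS_AT (addr.locale, R2)
the rest of the Shipment diff is inert for this question:
  added field label to record Meta: required string, tag 31, default "gamma" (in v2 it sits last) -> schema-level compatibility only; this Shipment value's decode is unchanged
  added field balance to record Meta: optional float32, tag 30 (in v2 it sits immediately before primary) -> schema-level compatibility only; this Shipment value's decode is unchanged


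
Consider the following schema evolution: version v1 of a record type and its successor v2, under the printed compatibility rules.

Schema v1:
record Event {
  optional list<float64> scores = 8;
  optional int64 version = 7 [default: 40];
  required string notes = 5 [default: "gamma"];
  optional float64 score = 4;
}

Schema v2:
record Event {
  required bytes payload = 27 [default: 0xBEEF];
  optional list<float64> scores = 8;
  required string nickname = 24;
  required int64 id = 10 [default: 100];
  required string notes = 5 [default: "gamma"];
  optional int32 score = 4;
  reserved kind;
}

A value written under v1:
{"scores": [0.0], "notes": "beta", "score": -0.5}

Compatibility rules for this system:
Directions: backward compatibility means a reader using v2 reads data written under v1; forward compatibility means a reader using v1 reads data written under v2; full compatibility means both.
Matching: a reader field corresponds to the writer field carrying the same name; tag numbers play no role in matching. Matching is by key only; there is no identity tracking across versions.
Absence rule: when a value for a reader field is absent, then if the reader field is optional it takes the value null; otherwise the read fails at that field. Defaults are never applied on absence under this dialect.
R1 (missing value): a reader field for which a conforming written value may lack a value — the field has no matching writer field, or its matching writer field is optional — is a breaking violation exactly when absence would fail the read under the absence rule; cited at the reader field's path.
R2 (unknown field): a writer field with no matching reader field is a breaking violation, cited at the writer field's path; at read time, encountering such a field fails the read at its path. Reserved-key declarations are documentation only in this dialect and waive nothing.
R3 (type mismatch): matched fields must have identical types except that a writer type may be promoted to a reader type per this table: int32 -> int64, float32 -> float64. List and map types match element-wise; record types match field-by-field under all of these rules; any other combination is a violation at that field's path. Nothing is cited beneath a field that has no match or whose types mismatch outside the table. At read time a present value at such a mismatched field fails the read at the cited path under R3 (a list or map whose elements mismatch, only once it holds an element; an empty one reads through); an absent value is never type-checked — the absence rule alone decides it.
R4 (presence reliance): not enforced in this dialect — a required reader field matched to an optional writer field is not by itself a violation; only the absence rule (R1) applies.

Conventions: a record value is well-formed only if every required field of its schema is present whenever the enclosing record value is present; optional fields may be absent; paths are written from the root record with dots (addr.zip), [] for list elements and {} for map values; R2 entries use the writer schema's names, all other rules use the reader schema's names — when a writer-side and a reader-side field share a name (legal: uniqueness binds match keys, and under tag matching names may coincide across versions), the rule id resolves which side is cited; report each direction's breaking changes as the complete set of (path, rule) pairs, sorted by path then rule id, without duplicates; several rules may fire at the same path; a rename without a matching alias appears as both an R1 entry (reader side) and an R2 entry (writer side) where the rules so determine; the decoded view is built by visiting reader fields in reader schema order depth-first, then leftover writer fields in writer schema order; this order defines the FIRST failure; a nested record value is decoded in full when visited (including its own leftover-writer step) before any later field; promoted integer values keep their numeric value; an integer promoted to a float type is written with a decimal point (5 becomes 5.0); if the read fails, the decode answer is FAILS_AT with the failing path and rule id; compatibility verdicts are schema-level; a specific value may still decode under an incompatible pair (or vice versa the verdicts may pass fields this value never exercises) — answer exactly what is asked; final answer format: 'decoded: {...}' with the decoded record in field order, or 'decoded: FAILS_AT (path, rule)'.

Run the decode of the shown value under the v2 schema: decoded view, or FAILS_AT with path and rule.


each type pair in Event: writer, then reader
decoding the Event value with the v2 reader:
  read fails at payload under R1 (no fill)
  => FAILS_AT (payload, R1)
checking off the Event differences that do not matter here:
  removed field version from record Event -> a verdict-level change on Event — the shown value reads the same
  added field id to record Event: required int64, tag 10, default 100 (in v2 it sits immediately before notes) -> a verdict-level change on Event — the shown value reads the same
  field score in record Event: type float64 changed to int32 -> a verdict-level change on Event — the shown value reads the same
  added field nickname to record Event: required string, tag 24 (in v2 it sits immediately before notes) -> a verdict-level change on Event — the shown value reads the same

decoded: FAILS_AT (payload, R1)


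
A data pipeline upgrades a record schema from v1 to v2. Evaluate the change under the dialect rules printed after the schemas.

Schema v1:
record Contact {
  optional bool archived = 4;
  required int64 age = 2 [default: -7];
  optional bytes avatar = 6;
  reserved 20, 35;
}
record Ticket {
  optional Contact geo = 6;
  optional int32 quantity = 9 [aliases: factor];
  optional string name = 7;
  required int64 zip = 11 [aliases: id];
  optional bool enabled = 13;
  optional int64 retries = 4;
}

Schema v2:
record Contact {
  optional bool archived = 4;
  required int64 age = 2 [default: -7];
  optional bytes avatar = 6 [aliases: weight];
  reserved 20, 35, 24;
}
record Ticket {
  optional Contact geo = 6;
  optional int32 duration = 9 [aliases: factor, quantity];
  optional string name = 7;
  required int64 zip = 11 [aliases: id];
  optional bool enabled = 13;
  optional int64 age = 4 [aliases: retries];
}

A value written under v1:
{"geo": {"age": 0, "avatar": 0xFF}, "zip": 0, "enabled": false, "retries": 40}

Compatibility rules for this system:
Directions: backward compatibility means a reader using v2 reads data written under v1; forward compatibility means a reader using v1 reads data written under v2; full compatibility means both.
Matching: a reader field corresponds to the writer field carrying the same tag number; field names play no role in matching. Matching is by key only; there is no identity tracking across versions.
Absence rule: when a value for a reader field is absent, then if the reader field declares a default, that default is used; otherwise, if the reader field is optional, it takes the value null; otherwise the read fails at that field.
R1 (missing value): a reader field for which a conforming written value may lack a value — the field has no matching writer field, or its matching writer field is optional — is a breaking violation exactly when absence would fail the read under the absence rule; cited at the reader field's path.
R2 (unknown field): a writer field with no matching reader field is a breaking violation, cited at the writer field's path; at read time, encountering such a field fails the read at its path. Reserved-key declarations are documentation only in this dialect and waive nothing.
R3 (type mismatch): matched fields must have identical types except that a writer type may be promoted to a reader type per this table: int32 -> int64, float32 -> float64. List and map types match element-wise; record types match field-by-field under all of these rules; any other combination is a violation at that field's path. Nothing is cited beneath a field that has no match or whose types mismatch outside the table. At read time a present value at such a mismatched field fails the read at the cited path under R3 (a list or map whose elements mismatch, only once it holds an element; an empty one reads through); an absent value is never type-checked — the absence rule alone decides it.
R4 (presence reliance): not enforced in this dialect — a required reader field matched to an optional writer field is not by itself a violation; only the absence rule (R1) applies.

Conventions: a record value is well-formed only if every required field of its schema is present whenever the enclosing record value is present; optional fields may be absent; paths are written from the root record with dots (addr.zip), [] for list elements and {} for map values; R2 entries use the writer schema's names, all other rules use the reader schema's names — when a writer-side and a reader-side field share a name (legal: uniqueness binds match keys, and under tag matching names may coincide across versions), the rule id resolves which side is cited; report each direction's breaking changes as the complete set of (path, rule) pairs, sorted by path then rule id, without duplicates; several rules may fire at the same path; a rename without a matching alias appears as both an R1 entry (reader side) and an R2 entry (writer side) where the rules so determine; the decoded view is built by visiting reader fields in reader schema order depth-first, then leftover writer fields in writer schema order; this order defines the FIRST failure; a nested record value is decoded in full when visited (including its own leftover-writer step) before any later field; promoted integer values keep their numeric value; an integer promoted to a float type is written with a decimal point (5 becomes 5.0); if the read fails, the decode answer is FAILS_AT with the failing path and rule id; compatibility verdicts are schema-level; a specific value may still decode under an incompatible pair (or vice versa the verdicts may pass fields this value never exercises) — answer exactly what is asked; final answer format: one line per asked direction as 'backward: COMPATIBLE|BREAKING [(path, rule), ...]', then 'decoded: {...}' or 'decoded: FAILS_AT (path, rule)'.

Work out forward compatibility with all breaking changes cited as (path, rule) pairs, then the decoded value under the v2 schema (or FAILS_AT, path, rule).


arrows below run writer -> reader for Ticket
forward on Ticket — v1 reading data written by v2:
  geo: Contact -> Contact, writer optional; from geo
  quantity: int32 -> int32, writer optional; from duration
  name: string -> string, writer optional; from name
  zip: int64 -> int64, writer required; from zip
  enabled: bool -> bool, writer optional; from enabled
  retries: int64 -> int64, writer optional; from age
  geo.archived: bool -> bool, writer optional; from geo.archived
  geo.age: int64 -> int64, writer required; from geo.age
  geo.avatar: bytes -> bytes, writer optional; from geo.avatar
  => no violations; forward on Ticket: COMPATIBLE
decoding the Ticket value with the v2 reader:
  geo.archived := null (not supplied -> null)
  geo.age := 0
  geo.avatar := 0xFF
  duration := null (not supplied -> null)
  name := null (not supplied -> null)
  zip := 0
  enabled := false
  age := 40 (from writer retries)
  => decoded: {"geo": {"archived": null, "age": 0, "avatar": 0xFF}, "duration": null, "name": null, "zip": 0, "enabled": false, "age": 40}

forward: COMPATIBLE []; decoded: {"geo": {"archived": null, "age": 0, "avatar": 0xFF}, "duration": null, "name": null, "zip": 0, "enabled": false, "age": 40}


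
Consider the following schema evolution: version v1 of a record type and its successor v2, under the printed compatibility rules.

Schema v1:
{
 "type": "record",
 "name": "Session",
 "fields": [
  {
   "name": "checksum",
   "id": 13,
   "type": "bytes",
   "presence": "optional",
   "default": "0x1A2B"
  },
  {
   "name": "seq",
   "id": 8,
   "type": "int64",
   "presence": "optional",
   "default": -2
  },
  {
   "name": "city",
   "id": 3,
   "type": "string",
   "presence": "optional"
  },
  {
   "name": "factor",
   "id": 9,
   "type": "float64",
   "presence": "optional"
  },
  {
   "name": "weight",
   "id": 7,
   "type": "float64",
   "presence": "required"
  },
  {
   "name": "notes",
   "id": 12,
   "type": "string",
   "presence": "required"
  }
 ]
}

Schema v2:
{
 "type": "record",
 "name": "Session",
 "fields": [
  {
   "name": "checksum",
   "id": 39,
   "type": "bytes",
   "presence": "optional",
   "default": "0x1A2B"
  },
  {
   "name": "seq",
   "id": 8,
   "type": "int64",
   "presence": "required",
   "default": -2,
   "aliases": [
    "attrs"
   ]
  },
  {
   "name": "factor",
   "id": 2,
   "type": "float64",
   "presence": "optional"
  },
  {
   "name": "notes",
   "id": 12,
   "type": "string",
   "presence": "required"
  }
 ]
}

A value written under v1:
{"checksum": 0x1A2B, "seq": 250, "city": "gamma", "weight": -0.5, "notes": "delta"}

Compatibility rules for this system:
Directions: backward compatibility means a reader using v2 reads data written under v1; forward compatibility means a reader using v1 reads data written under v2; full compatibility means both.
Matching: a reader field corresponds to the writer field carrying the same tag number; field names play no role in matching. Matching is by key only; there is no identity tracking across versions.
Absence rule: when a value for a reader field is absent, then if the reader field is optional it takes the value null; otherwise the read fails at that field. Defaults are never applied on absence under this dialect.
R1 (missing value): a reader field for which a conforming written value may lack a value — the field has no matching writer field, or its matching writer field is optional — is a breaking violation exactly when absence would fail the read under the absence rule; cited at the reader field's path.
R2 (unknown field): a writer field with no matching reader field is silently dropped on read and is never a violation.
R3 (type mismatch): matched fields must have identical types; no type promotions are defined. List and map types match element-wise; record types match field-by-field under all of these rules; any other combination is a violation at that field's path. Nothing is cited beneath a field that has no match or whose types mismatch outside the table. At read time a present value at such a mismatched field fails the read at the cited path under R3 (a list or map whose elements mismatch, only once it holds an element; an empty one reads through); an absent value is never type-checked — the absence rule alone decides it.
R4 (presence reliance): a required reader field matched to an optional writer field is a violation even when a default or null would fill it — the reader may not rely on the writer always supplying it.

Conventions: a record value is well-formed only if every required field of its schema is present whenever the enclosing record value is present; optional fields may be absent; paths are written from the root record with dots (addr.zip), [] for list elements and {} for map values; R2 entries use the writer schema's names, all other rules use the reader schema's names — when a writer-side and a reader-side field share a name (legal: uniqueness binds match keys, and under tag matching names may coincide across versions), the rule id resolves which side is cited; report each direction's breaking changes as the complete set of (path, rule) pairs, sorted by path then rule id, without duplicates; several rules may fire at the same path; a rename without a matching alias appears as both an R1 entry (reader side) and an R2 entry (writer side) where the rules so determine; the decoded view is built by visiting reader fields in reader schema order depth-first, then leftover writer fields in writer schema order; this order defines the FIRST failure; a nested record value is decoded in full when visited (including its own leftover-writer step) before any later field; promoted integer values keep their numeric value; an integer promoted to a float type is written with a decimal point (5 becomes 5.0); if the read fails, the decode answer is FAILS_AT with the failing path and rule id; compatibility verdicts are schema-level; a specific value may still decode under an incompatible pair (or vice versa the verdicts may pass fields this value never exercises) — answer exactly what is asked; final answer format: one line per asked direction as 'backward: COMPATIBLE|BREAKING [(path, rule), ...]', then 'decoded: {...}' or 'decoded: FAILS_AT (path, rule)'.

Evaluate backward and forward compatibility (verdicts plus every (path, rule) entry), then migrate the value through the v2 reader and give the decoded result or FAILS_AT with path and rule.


backward: BREAKING [(seq, R1), (seq, R4)]; forward: BREAKING [(weight, R1)]; decoded: {"checksum": null, "seq": 250, "factor": null, "notes": "delta"}

the writer's type comes first in each Session pair
checking backward for Session: reader v2 against writer v1:
  checksum: no writer match
  seq: paired with writer seq (int64 -> int64; writer optional)
  factor: no writer match
  notes: paired with writer notes (string -> string; writer required)
  leftover writer field: checksum
  leftover writer field: city
  leftover writer field: factor
  leftover writer field: weight
  rule R1 violated at seq
  rule R4 violated at seq
  => backward verdict for Session: BREAKING, 2 violation(s)
checking forward for Session: reader v1 against writer v2:
  checksum: no writer match
  seq: paired with writer seq (int64 -> int64; writer required)
  city: no writer match
  factor: no writer match
  weight: no writer match
  notes: paired with writer notes (string -> string; writer required)
  leftover writer field: checksum
  leftover writer field: factor
  rule R1 violated at weight
  => forward verdict for Session: BREAKING, 1 violation(s)
decoding the Session value with the v2 reader:
  checksum := null (missing; optional => null)
  seq := 250
  factor := null (missing; optional => null)
  notes := "delta"
  writer checksum: no reader field; dropped
  writer city: no reader field; dropped
  writer weight: no reader field; dropped
  => decoded: {"checksum": null, "seq": 250, "factor": null, "notes": "delta"}


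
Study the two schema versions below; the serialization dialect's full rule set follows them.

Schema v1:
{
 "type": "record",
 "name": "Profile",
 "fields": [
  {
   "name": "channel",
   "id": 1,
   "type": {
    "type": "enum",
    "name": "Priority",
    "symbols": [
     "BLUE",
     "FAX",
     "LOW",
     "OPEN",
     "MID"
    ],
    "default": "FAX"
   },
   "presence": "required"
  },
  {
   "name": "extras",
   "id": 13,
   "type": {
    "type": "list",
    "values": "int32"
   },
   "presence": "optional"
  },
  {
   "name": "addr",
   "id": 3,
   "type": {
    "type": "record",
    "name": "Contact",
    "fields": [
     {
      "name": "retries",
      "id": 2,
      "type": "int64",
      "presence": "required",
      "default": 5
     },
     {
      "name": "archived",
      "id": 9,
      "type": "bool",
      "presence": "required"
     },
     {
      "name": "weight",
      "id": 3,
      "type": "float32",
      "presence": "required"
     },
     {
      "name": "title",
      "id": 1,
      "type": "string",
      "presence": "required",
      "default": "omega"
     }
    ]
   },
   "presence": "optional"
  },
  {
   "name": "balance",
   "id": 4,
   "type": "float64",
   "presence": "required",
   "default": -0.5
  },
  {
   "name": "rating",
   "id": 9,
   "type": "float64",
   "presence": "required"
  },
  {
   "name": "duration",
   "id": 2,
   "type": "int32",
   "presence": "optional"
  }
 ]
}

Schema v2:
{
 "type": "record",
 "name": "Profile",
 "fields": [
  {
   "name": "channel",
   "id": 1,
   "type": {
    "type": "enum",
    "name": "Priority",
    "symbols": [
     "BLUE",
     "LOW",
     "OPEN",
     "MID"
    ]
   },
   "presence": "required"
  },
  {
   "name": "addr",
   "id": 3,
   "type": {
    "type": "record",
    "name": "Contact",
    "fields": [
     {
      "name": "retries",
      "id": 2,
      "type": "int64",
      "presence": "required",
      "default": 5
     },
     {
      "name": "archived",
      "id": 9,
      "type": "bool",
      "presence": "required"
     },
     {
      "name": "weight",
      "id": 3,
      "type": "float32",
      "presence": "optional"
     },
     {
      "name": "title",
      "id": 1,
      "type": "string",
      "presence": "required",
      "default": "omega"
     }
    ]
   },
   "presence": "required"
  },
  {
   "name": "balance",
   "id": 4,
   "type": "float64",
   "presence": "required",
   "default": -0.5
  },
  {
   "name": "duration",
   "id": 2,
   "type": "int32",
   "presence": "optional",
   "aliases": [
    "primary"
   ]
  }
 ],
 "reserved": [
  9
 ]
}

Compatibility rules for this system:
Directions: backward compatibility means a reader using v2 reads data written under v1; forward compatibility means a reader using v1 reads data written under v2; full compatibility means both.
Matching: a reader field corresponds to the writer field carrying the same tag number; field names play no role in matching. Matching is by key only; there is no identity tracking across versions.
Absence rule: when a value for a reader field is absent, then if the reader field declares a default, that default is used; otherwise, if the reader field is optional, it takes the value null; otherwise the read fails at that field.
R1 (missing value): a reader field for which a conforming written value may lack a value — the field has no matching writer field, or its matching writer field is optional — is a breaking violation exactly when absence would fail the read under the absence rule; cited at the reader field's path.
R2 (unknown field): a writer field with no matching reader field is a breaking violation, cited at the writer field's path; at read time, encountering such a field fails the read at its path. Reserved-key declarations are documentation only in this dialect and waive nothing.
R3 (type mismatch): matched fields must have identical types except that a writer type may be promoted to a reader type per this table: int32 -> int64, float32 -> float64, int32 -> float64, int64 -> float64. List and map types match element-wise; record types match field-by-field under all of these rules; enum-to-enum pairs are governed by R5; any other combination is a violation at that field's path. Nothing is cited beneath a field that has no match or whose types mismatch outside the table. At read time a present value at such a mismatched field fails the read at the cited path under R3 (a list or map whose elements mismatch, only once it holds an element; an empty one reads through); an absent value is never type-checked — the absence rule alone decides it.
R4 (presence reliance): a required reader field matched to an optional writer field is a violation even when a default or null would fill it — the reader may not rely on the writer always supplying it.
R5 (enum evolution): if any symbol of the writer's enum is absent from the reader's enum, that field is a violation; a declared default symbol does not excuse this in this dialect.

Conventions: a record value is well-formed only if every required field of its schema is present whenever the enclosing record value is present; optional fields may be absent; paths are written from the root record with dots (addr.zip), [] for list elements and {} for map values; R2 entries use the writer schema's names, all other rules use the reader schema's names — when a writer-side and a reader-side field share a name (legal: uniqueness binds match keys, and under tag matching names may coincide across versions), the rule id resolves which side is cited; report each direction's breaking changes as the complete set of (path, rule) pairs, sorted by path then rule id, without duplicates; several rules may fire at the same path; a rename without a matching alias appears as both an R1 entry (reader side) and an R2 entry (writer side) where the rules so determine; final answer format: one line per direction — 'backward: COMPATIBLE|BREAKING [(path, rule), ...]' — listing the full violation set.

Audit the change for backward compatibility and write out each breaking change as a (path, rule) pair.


backward: BREAKING [(addr, R1), (addr, R4), (channel, R5), (extras, R2), (rating, R2)]

each type pair in Profile: writer, then reader
backward on Profile — v2 reading data written by v1:
  writer required, Priority -> Priority: reader channel maps from writer channel
  writer optional, Contact -> Contact: reader addr maps from writer addr
  writer required, float64 -> float64: reader balance maps from writer balance
  writer optional, int32 -> int32: reader duration maps from writer duration
  leftover writer field: extras
  leftover writer field: rating
  writer required, int64 -> int64: reader addr.retries maps from writer addr.retries
  writer required, bool -> bool: reader addr.archived maps from writer addr.archived
  writer required, float32 -> float32: reader addr.weight maps from writer addr.weight
  writer required, string -> string: reader addr.title maps from writer addr.title
  violation R1 at addr
  violation R4 at addr
  violation R5 at channel
  violation R2 at extras
  violation R2 at rating
  => 5 violation(s): backward is BREAKING for Profile
the rest of the Profile diff is inert for this question:
  field weight in record Contact: required changed to optional -> its effect on Profile is confined to the forward direction, not asked
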